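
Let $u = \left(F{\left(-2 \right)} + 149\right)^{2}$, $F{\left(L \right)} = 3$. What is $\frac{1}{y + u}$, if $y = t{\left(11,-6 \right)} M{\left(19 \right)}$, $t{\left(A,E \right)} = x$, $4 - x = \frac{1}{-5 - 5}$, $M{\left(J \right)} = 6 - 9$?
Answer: $\frac{10}{230917} \approx 4.3306 \cdot 10^{-5}$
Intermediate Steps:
$M{\left(J \right)} = -3$
$x = \frac{41}{10}$ ($x = 4 - \frac{1}{-5 - 5} = 4 - \frac{1}{-10} = 4 - - \frac{1}{10} = 4 + \frac{1}{10} = \frac{41}{10} \approx 4.1$)
$t{\left(A,E \right)} = \frac{41}{10}$
$y = - \frac{123}{10}$ ($y = \frac{41}{10} \left(-3\right) = - \frac{123}{10} \approx -12.3$)
$u = 23104$ ($u = \left(3 + 149\right)^{2} = 152^{2} = 23104$)
$\frac{1}{y + u} = \frac{1}{- \frac{123}{10} + 23104} = \frac{1}{\frac{230917}{10}} = \frac{10}{230917}$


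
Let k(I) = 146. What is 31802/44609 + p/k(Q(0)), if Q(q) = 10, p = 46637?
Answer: 2085073025/6512914 ≈ 320.14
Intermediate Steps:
31802/44609 + p/k(Q(0)) = 31802/44609 + 46637/146 = 2085073025/6512914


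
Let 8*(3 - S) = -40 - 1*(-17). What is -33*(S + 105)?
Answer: -29271/8 ≈ -3658.9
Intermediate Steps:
S = 47/8 (S = 3 - (-40 - 1*(-17))/8 = 3 - (-40 + 17)/8 = 3 - ⅛*(-23) = 3 + 23/8 = 47/8 ≈ 5.8750)
-33*(S + 105) = -33*(47/8 + 105) = -33*887/8 = -29271/8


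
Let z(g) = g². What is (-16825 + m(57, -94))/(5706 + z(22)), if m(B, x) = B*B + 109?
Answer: -13467/6190 ≈ -2.1756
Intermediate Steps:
m(B, x) = 109 + B² (m(B, x) = B² + 109 = 109 + B²)
(-16825 + m(57, -94))/(5706 + z(22)) = (-16825 + (109 + 57²))/(5706 + 22²) = (-16825 + (109 + 3249))/(5706 + 484) = (-16825 + 3358)/6190 = -13467*1/6190 = -13467/6190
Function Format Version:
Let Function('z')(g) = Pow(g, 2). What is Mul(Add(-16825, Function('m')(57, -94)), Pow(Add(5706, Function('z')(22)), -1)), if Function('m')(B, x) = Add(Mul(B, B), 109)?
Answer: Rational(-13467, 6190) ≈ -2.1756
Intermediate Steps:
Function('m')(B, x) = Add(109, Pow(B, 2)) (Function('m')(B, x) = Add(Pow(B, 2), 109) = Add(109, Pow(B, 2)))
Mul(Add(-16825, Function('m')(57, -94)), Pow(Add(5706, Function('z')(22)), -1)) = Mul(Add(-16825, Add(109, Pow(57, 2))), Pow(Add(5706, Pow(22, 2)), -1)) = Mul(Add(-16825, Add(109, 3249)), Pow(Add(5706, 484), -1)) = Mul(Add(-16825, 3358), Pow(6190, -1)) = Mul(-13467, Rational(1, 6190)) = Rational(-13467, 6190)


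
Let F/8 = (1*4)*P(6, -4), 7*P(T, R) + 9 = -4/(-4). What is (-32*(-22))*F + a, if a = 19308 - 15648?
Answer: -154604/7 ≈ -22086.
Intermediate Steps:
P(T, R) = -8/7 (P(T, R) = -9/7 + (-4/(-4))/7 = -9/7 + (-4*(-¼))/7 = -9/7 + (⅐)*1 = -9/7 + ⅐ = -8/7)
a = 3660
F = -256/7 (F = 8*((1*4)*(-8/7)) = 8*(4*(-8/7)) = 8*(-32/7) = -256/7 ≈ -36.571)
(-32*(-22))*F + a = -32*(-22)*(-256/7) + 3660 = 704*(-256/7) + 3660 = -180224/7 + 3660 = -154604/7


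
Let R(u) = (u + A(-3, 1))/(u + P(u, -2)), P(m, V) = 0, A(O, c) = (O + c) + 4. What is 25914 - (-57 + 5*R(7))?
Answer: 181752/7 ≈ 25965.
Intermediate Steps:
A(O, c) = 4 + O + c
R(u) = (2 + u)/u (R(u) = (u + (4 - 3 + 1))/(u + 0) = (u + 2)/u = (2 + u)/u)
25914 - (-57 + 5*R(7)) = 25914 - (-57 + 5*((2 + 7)/7)) = 25914 - (-57 + 5*((1/7)*9)) = 25914 - (-57 + 5*(9/7)) = 25914 - (-57 + 45/7) = 25914 - 1*(-354/7) = 25914 + 354/7 = 181752/7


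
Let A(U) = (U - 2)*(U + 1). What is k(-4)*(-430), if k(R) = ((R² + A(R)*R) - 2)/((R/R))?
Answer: 24940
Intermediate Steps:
A(U) = (1 + U)*(-2 + U) (A(U) = (-2 + U)*(1 + U) = (1 + U)*(-2 + U))
k(R) = -2 + R² + R*(-2 + R² - R) (k(R) = ((R² + (-2 + R² - R)*R) - 2)/((R/R)) = ((R² + R*(-2 + R² - R)) - 2)/1 = (-2 + R² + R*(-2 + R² - R))*1 = -2 + R² + R*(-2 + R² - R))
k(-4)*(-430) = (-2 + (-4)³ - 2*(-4))*(-430) = (-2 - 64 + 8)*(-430) = -58*(-430) = 24940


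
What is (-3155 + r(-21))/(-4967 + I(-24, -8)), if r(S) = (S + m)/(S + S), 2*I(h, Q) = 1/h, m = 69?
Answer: 1060464/1668919 ≈ 0.63542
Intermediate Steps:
I(h, Q) = 1/(2*h)
r(S) = (69 + S)/(2*S) (r(S) = (S + 69)/(S + S) = (69 + S)/((2*S)) = (69 + S)*(1/(2*S)) = (69 + S)/(2*S))
(-3155 + r(-21))/(-4967 + I(-24, -8)) = (-3155 + (1/2)*(69 - 21)/(-21))/(-4967 + (1/2)/(-24)) = (-3155 + (1/2)*(-1/21)*48)/(-4967 + (1/2)*(-1/24)) = (-3155 - 8/7)/(-4967 - 1/48) = -22093/(7*(-238417/48)) = -22093/7*(-48/238417) = 1060464/1668919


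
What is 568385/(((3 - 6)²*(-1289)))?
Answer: -568385/11601 ≈ -48.995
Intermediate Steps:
568385/(((3 - 6)²*(-1289))) = 568385/(((-3)²*(-1289))) = 568385/((9*(-1289))) = 568385/(-11601) = 568385*(-1/11601) = -568385/11601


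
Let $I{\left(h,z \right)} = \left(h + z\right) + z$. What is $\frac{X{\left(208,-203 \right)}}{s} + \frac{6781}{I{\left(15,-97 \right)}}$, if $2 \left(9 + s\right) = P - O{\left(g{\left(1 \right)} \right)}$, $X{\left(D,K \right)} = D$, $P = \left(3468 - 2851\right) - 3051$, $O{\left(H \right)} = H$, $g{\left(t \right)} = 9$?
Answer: $- \frac{16762505}{440519} \approx -38.052$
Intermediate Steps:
$I{\left(h,z \right)} = h + 2 z$
$P = -2434$ ($P = 617 - 3051 = -2434$)
$s = - \frac{2461}{2}$ ($s = -9 + \frac{-2434 - 9}{2} = -9 + \frac{1}{2} \left(-2443\right) = -9 - \frac{2443}{2} = - \frac{2461}{2} \approx -1230.5$)
$\frac{X{\left(208,-203 \right)}}{s} + \frac{6781}{I{\left(15,-97 \right)}} = \frac{208}{- \frac{2461}{2}} + \frac{6781}{15 + 2 \left(-97\right)} = 208 \left(- \frac{2}{2461}\right) + \frac{6781}{15 - 194} = - \frac{416}{2461} + \frac{6781}{-179} = - \frac{416}{2461} + 6781 \left(- \frac{1}{179}\right) = - \frac{416}{2461} - \frac{6781}{179} = - \frac{16762505}{440519}$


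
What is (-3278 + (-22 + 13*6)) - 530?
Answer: -3752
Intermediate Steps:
(-3278 + (-22 + 13*6)) - 530 = (-3278 + (-22 + 78)) - 530 = (-3278 + 56) - 530 = -3222 - 530 = -3752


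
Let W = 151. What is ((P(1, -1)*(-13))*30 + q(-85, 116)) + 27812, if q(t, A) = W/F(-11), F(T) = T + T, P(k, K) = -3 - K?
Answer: 628873/22 ≈ 28585.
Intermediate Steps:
F(T) = 2*T
q(t, A) = -151/22 (q(t, A) = 151/((2*(-11))) = 151/(-22) = 151*(-1/22) = -151/22)
((P(1, -1)*(-13))*30 + q(-85, 116)) + 27812 = (((-3 - 1*(-1))*(-13))*30 - 151/22) + 27812 = (((-3 + 1)*(-13))*30 - 151/22) + 27812 = (-2*(-13)*30 - 151/22) + 27812 = (26*30 - 151/22) + 27812 = (780 - 151/22) + 27812 = 17009/22 + 27812 = 628873/22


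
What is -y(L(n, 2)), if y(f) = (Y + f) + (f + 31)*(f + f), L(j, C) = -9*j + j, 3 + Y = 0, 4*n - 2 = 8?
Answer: 463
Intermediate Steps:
n = 5/2 (n = ½ + (¼)*8 = ½ + 2 = 5/2 ≈ 2.5000)
Y = -3 (Y = -3 + 0 = -3)
L(j, C) = -8*j
y(f) = -3 + f + 2*f*(31 + f) (y(f) = (-3 + f) + (f + 31)*(f + f) = (-3 + f) + (31 + f)*(2*f) = (-3 + f) + 2*f*(31 + f) = -3 + f + 2*f*(31 + f))
-y(L(n, 2)) = -(-3 + 2*(-8*5/2)² + 63*(-8*5/2)) = -(-3 + 2*(-20)² + 63*(-20)) = -(-3 + 2*400 - 1260) = -(-3 + 800 - 1260) = -1*(-463) = 463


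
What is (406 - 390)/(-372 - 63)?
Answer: -16/435 ≈ -0.036782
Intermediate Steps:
(406 - 390)/(-372 - 63) = 16/(-435) = 16*(-1/435) = -16/435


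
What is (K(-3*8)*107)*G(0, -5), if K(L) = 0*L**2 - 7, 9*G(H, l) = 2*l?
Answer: 7490/9 ≈ 832.22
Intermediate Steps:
G(H, l) = 2*l/9 (G(H, l) = (2*l)/9 = 2*l/9)
K(L) = -7 (K(L) = 0 - 7 = -7)
(K(-3*8)*107)*G(0, -5) = (-7*107)*((2/9)*(-5)) = -749*(-10/9) = 7490/9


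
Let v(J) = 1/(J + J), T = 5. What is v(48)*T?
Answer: 5/96 ≈ 0.052083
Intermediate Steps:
v(J) = 1/(2*J)
v(48)*T = ((1/2)/48)*5 = ((1/2)*(1/48))*5 = (1/96)*5 = 5/96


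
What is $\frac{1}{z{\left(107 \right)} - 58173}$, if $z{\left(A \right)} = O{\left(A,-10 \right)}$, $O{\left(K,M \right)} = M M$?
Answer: $- \frac{1}{58073} \approx -1.722 \cdot 10^{-5}$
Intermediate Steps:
$O{\left(K,M \right)} = M^{2}$
$z{\left(A \right)} = 100$ ($z{\left(A \right)} = \left(-10\right)^{2} = 100$)
$\frac{1}{z{\left(107 \right)} - 58173} = \frac{1}{100 - 58173} = \frac{1}{-58073} = - \frac{1}{58073}$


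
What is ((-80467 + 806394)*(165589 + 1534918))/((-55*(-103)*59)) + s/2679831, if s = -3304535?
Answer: 300736367913869194/81426664935 ≈ 3.6933e+6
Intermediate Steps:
((-80467 + 806394)*(165589 + 1534918))/((-55*(-103)*59)) + s/2679831 = ((-80467 + 806394)*(165589 + 1534918))/((-55*(-103)*59)) - 3304535/2679831 = (725927*1700507)/((5665*59)) - 3304535*1/2679831 = 1234443944989/334235 - 3304535/2679831 = 300736367913869194/81426664935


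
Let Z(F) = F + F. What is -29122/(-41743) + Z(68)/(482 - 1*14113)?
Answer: 391284934/568998833 ≈ 0.68767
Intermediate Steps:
Z(F) = 2*F
-29122/(-41743) + Z(68)/(482 - 1*14113) = -29122/(-41743) + (2*68)/(482 - 1*14113) = -29122*(-1/41743) + 136/(482 - 14113) = 29122/41743 + 136/(-13631) = 29122/41743 + 136*(-1/13631) = 29122/41743 - 136/13631 = 391284934/568998833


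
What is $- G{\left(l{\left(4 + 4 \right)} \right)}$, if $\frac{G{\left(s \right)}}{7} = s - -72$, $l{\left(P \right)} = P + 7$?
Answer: $-609$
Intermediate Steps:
$l{\left(P \right)} = 7 + P$
$G{\left(s \right)} = 504 + 7 s$ ($G{\left(s \right)} = 7 \left(s - -72\right) = 7 \left(s + 72\right) = 7 \left(72 + s\right) = 504 + 7 s$)
$- G{\left(l{\left(4 + 4 \right)} \right)} = - (504 + 7 \left(7 + \left(4 + 4\right)\right)) = - (504 + 7 \left(7 + 8\right)) = - (504 + 7 \cdot 15) = - (504 + 105) = \left(-1\right) 609 = -609$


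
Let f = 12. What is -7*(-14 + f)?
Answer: 14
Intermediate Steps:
-7*(-14 + f) = -7*(-14 + 12) = -7*(-2) = 14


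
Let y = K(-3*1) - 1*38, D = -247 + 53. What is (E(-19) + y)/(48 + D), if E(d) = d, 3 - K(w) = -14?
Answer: 20/73 ≈ 0.27397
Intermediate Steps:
K(w) = 17 (K(w) = 3 - 1*(-14) = 3 + 14 = 17)
D = -194
y = -21 (y = 17 - 1*38 = 17 - 38 = -21)
(E(-19) + y)/(48 + D) = (-19 - 21)/(48 - 194) = -40/(-146) = -40*(-1/146) = 20/73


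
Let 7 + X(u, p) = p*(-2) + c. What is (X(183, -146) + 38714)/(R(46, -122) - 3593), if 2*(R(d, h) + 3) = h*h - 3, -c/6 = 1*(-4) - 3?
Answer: 78082/7689 ≈ 10.155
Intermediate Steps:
c = 42 (c = -6*(1*(-4) - 3) = -6*(-4 - 3) = -6*(-7) = 42)
R(d, h) = -9/2 + h²/2 (R(d, h) = -3 + (h*h - 3)/2 = -3 + (h² - 3)/2 = -3 + (-3 + h²)/2 = -3 + (-3/2 + h²/2) = -9/2 + h²/2)
X(u, p) = 35 - 2*p (X(u, p) = -7 + (p*(-2) + 42) = -7 + (-2*p + 42) = -7 + (42 - 2*p) = 35 - 2*p)
(X(183, -146) + 38714)/(R(46, -122) - 3593) = ((35 - 2*(-146)) + 38714)/((-9/2 + (½)*(-122)²) - 3593) = ((35 + 292) + 38714)/((-9/2 + (½)*14884) - 3593) = (327 + 38714)/((-9/2 + 7442) - 3593) = 39041/(14875/2 - 3593) = 39041/(7689/2) = 39041*(2/7689) = 78082/7689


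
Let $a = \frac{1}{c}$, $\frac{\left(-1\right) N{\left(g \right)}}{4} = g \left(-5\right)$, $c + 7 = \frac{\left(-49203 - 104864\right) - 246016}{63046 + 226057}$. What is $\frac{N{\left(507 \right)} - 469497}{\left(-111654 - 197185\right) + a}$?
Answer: $\frac{1113391334028}{748565492659} \approx 1.4874$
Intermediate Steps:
$c = - \frac{2423804}{289103}$ ($c = -7 + \frac{\left(-49203 - 104864\right) - 246016}{63046 + 226057} = -7 + \frac{-154067 - 246016}{289103} = -7 - \frac{400083}{289103} = - \frac{2423804}{289103} \approx -8.3839$)
$N{\left(g \right)} = 20 g$ ($N{\left(g \right)} = - 4 g \left(-5\right) = - 4 \left(- 5 g\right) = 20 g$)
$a = - \frac{289103}{2423804}$ ($a = \frac{1}{- \frac{2423804}{289103}} = - \frac{289103}{2423804} \approx -0.11928$)
$\frac{N{\left(507 \right)} - 469497}{\left(-111654 - 197185\right) + a} = \frac{20 \cdot 507 - 469497}{\left(-111654 - 197185\right) - \frac{289103}{2423804}} = \frac{10140 - 469497}{-308839 - \frac{289103}{2423804}} = - \frac{459357}{- \frac{748565492659}{2423804}} = \left(-459357\right) \left(- \frac{2423804}{748565492659}\right) = \frac{1113391334028}{748565492659}$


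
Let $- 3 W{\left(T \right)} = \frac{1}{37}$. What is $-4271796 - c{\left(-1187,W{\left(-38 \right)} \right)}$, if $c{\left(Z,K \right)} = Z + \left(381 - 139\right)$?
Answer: $-4270851$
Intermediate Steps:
$W{\left(T \right)} = - \frac{1}{111}$ ($W{\left(T \right)} = - \frac{1}{3 \cdot 37} = \left(- \frac{1}{3}\right) \frac{1}{37} = - \frac{1}{111}$)
$c{\left(Z,K \right)} = 242 + Z$ ($c{\left(Z,K \right)} = Z + 242 = 242 + Z$)
$-4271796 - c{\left(-1187,W{\left(-38 \right)} \right)} = -4271796 - \left(242 - 1187\right) = -4271796 - -945 = -4271796 + 945 = -4270851$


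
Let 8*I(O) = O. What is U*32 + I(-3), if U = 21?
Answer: 5373/8 ≈ 671.63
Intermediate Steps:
I(O) = O/8
U*32 + I(-3) = 21*32 + (⅛)*(-3) = 672 - 3/8 = 5373/8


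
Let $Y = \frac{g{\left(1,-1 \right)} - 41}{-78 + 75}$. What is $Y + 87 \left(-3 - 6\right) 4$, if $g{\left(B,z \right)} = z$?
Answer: $-3118$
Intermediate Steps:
$Y = 14$ ($Y = \frac{-1 - 41}{-78 + 75} = - \frac{42}{-3} = \left(-42\right) \left(- \frac{1}{3}\right) = 14$)
$Y + 87 \left(-3 - 6\right) 4 = 14 + 87 \left(-3 - 6\right) 4 = 14 + 87 \left(\left(-9\right) 4\right) = 14 + 87 \left(-36\right) = 14 - 3132 = -3118$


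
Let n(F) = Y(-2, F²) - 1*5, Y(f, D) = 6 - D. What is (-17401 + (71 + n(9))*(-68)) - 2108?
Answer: -18897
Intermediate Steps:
n(F) = 1 - F² (n(F) = (6 - F²) - 1*5 = (6 - F²) - 5 = 1 - F²)
(-17401 + (71 + n(9))*(-68)) - 2108 = (-17401 + (71 + (1 - 1*9²))*(-68)) - 2108 = (-17401 + (71 + (1 - 1*81))*(-68)) - 2108 = (-17401 + (71 + (1 - 81))*(-68)) - 2108 = (-17401 + (71 - 80)*(-68)) - 2108 = (-17401 - 9*(-68)) - 2108 = (-17401 + 612) - 2108 = -16789 - 2108 = -18897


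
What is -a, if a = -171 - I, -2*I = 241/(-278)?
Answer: 95317/556 ≈ 171.43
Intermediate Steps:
I = 241/556 (I = -241/(2*(-278)) = -241*(-1)/(2*278) = -½*(-241/278) = 241/556 ≈ 0.43345)
a = -95317/556 (a = -171 - 1*241/556 = -171 - 241/556 = -95317/556 ≈ -171.43)
-a = -1*(-95317/556) = 95317/556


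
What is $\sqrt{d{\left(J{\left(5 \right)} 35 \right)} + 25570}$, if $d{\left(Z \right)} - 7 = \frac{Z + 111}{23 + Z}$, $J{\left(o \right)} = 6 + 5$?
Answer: $\frac{\sqrt{66528939}}{51} \approx 159.93$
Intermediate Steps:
$J{\left(o \right)} = 11$
$d{\left(Z \right)} = 7 + \frac{111 + Z}{23 + Z}$ ($d{\left(Z \right)} = 7 + \frac{Z + 111}{23 + Z} = 7 + \frac{111 + Z}{23 + Z}$)
$\sqrt{d{\left(J{\left(5 \right)} 35 \right)} + 25570} = \sqrt{\frac{8 \left(34 + 11 \cdot 35\right)}{23 + 11 \cdot 35} + 25570} = \sqrt{\frac{8 \left(34 + 385\right)}{23 + 385} + 25570} = \sqrt{8 \cdot \frac{1}{408} \cdot 419 + 25570} = \sqrt{\frac{419}{51} + 25570} = \sqrt{\frac{1304489}{51}} = \frac{\sqrt{66528939}}{51}$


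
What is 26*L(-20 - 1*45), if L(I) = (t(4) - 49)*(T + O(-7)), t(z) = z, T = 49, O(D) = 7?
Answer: -65520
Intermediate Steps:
L(I) = -2520 (L(I) = (4 - 49)*(49 + 7) = -45*56 = -2520)
26*L(-20 - 1*45) = 26*(-2520) = -65520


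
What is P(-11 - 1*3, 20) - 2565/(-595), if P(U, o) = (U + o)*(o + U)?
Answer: 4797/119 ≈ 40.311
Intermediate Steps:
P(U, o) = (U + o)**2 (P(U, o) = (U + o)*(U + o) = (U + o)**2)
P(-11 - 1*3, 20) - 2565/(-595) = ((-11 - 1*3) + 20)**2 - 2565/(-595) = ((-11 - 3) + 20)**2 - 2565*(-1)/595 = (-14 + 20)**2 - 1*(-513/119) = 6**2 + 513/119 = 36 + 513/119 = 4797/119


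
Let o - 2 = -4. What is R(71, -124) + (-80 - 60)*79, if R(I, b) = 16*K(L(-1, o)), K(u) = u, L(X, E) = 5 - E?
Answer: -10948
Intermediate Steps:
o = -2 (o = 2 - 4 = -2)
R(I, b) = 112 (R(I, b) = 16*(5 - 1*(-2)) = 16*(5 + 2) = 16*7 = 112)
R(71, -124) + (-80 - 60)*79 = 112 + (-80 - 60)*79 = 112 - 140*79 = 112 - 11060 = -10948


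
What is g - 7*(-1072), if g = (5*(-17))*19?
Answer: 5889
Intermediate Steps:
g = -1615 (g = -85*19 = -1615)
g - 7*(-1072) = -1615 - 7*(-1072) = -1615 - 1*(-7504) = -1615 + 7504 = 5889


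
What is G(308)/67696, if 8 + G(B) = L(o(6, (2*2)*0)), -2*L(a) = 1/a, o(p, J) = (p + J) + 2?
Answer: -129/1083136 ≈ -0.00011910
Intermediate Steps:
o(p, J) = 2 + J + p (o(p, J) = (J + p) + 2 = 2 + J + p)
L(a) = -1/(2*a)
G(B) = -129/16 (G(B) = -8 - 1/(2*(2 + (2*2)*0 + 6)) = -8 - 1/(2*(2 + 4*0 + 6)) = -8 - 1/(2*(2 + 0 + 6)) = -8 - ½/8 = -8 - ½*⅛ = -8 - 1/16 = -129/16)
G(308)/67696 = -129/16/67696 = -129/16*1/67696 = -129/1083136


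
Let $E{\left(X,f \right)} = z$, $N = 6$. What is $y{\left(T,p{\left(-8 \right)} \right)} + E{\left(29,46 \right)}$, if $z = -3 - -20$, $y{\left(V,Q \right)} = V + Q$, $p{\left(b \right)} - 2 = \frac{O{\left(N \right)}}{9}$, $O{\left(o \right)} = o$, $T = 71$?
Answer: $\frac{272}{3} \approx 90.667$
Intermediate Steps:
$p{\left(b \right)} = \frac{8}{3}$ ($p{\left(b \right)} = 2 + \frac{6}{9} = 2 + 6 \cdot \frac{1}{9} = 2 + \frac{2}{3} = \frac{8}{3}$)
$y{\left(V,Q \right)} = Q + V$
$z = 17$ ($z = -3 + 20 = 17$)
$E{\left(X,f \right)} = 17$
$y{\left(T,p{\left(-8 \right)} \right)} + E{\left(29,46 \right)} = \left(\frac{8}{3} + 71\right) + 17 = \frac{221}{3} + 17 = \frac{272}{3}$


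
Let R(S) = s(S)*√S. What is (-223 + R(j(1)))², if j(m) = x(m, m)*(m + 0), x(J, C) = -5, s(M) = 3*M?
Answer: 48604 + 6690*I*√5 ≈ 48604.0 + 14959.0*I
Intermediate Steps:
j(m) = -5*m (j(m) = -5*(m + 0) = -5*m)
R(S) = 3*S^(3/2) (R(S) = (3*S)*√S = 3*S^(3/2))
(-223 + R(j(1)))² = (-223 + 3*(-5*1)^(3/2))² = (-223 + 3*(-5)^(3/2))² = (-223 + 3*(-5*I*√5))² = (-223 - 15*I*√5)²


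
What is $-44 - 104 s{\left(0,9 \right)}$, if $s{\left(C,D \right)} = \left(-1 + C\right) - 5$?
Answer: $580$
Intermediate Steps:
$s{\left(C,D \right)} = -6 + C$
$-44 - 104 s{\left(0,9 \right)} = -44 - 104 \left(-6 + 0\right) = -44 - -624 = -44 + 624 = 580$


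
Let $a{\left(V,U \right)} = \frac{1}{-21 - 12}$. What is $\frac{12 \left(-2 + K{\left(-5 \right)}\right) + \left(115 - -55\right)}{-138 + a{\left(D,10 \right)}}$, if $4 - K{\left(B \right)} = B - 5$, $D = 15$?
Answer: $- \frac{10362}{4555} \approx -2.2749$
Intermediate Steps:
$a{\left(V,U \right)} = - \frac{1}{33}$ ($a{\left(V,U \right)} = \frac{1}{-33} = - \frac{1}{33}$)
$K{\left(B \right)} = 9 - B$ ($K{\left(B \right)} = 4 - \left(B - 5\right) = 4 - \left(-5 + B\right) = 9 - B$)
$\frac{12 \left(-2 + K{\left(-5 \right)}\right) + \left(115 - -55\right)}{-138 + a{\left(D,10 \right)}} = \frac{12 \left(-2 + \left(9 - -5\right)\right) + \left(115 - -55\right)}{-138 - \frac{1}{33}} = \frac{12 \left(-2 + \left(9 + 5\right)\right) + \left(115 + 55\right)}{- \frac{4555}{33}} = \left(12 \left(-2 + 14\right) + 170\right) \left(- \frac{33}{4555}\right) = \left(12 \cdot 12 + 170\right) \left(- \frac{33}{4555}\right) = \left(144 + 170\right) \left(- \frac{33}{4555}\right) = 314 \left(- \frac{33}{4555}\right) = - \frac{10362}{4555}$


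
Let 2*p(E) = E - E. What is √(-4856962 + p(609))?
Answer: I*√4856962 ≈ 2203.9*I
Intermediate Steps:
p(E) = 0 (p(E) = (E - E)/2 = (½)*0 = 0)
√(-4856962 + p(609)) = √(-4856962 + 0) = √(-4856962) = I*√4856962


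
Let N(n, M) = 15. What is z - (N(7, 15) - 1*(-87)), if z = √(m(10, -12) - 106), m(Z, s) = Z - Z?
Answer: -102 + I*√106 ≈ -102.0 + 10.296*I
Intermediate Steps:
m(Z, s) = 0
z = I*√106 (z = √(0 - 106) = √(-106) = I*√106 ≈ 10.296*I)
z - (N(7, 15) - 1*(-87)) = I*√106 - (15 - 1*(-87)) = I*√106 - (15 + 87) = I*√106 - 1*102 = I*√106 - 102 = -102 + I*√106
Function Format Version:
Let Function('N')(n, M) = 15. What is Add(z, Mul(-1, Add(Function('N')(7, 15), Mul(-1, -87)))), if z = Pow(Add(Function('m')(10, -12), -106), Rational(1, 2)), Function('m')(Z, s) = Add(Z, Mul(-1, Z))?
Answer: Add(-102, Mul(I, Pow(106, Rational(1, 2)))) ≈ Add(-102.00, Mul(10.296, I))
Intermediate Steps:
Function('m')(Z, s) = 0
z = Mul(I, Pow(106, Rational(1, 2))) (z = Pow(Add(0, -106), Rational(1, 2)) = Pow(-106, Rational(1, 2)) = Mul(I, Pow(106, Rational(1, 2))) ≈ Mul(10.296, I))
Add(z, Mul(-1, Add(Function('N')(7, 15), Mul(-1, -87)))) = Add(Mul(I, Pow(106, Rational(1, 2))), Mul(-1, Add(15, Mul(-1, -87)))) = Add(Mul(I, Pow(106, Rational(1, 2))), Mul(-1, Add(15, 87))) = Add(Mul(I, Pow(106, Rational(1, 2))), Mul(-1, 102)) = Add(Mul(I, Pow(106, Rational(1, 2))), -102) = Add(-102, Mul(I, Pow(106, Rational(1, 2))))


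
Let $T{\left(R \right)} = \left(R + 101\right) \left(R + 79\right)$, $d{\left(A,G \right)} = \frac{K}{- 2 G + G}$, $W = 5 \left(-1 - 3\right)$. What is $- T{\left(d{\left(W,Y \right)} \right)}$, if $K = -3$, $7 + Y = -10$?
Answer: $- \frac{2296760}{289} \approx -7947.3$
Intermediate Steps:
$Y = -17$ ($Y = -7 - 10 = -17$)
$W = -20$ ($W = 5 \left(-4\right) = -20$)
$d{\left(A,G \right)} = \frac{3}{G}$ ($d{\left(A,G \right)} = - \frac{3}{- 2 G + G} = - \frac{3}{\left(-1\right) G} = - 3 \left(- \frac{1}{G}\right) = \frac{3}{G}$)
$T{\left(R \right)} = \left(79 + R\right) \left(101 + R\right)$ ($T{\left(R \right)} = \left(101 + R\right) \left(79 + R\right) = \left(79 + R\right) \left(101 + R\right)$)
$- T{\left(d{\left(W,Y \right)} \right)} = - (7979 + \left(\frac{3}{-17}\right)^{2} + 180 \frac{3}{-17}) = - (7979 + \left(3 \left(- \frac{1}{17}\right)\right)^{2} + 180 \cdot 3 \left(- \frac{1}{17}\right)) = - (7979 + \left(- \frac{3}{17}\right)^{2} + 180 \left(- \frac{3}{17}\right)) = - (7979 + \frac{9}{289} - \frac{540}{17}) = \left(-1\right) \frac{2296760}{289} = - \frac{2296760}{289}$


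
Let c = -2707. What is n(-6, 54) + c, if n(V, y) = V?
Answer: -2713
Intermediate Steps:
n(-6, 54) + c = -6 - 2707 = -2713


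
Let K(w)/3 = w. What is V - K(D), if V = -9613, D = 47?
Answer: -9754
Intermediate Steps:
K(w) = 3*w
V - K(D) = -9613 - 3*47 = -9613 - 1*141 = -9613 - 141 = -9754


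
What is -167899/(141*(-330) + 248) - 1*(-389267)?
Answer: 18016223193/46282 ≈ 3.8927e+5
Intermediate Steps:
-167899/(141*(-330) + 248) - 1*(-389267) = -167899/(-46530 + 248) + 389267 = -167899/(-46282) + 389267 = -167899*(-1/46282) + 389267 = 167899/46282 + 389267 = 18016223193/46282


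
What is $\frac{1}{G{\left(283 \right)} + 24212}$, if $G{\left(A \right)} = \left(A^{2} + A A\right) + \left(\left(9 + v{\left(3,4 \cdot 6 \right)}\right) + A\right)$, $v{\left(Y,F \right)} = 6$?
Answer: $\frac{1}{184688} \approx 5.4145 \cdot 10^{-6}$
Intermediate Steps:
$G{\left(A \right)} = 15 + A + 2 A^{2}$ ($G{\left(A \right)} = \left(A^{2} + A A\right) + \left(\left(9 + 6\right) + A\right) = \left(A^{2} + A^{2}\right) + \left(15 + A\right) = 2 A^{2} + \left(15 + A\right) = 15 + A + 2 A^{2}$)
$\frac{1}{G{\left(283 \right)} + 24212} = \frac{1}{\left(15 + 283 + 2 \cdot 283^{2}\right) + 24212} = \frac{1}{\left(15 + 283 + 2 \cdot 80089\right) + 24212} = \frac{1}{\left(15 + 283 + 160178\right) + 24212} = \frac{1}{160476 + 24212} = \frac{1}{184688}$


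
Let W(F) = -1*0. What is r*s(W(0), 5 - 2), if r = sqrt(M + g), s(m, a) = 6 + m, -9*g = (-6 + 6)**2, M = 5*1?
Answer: 6*sqrt(5) ≈ 13.416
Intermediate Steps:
W(F) = 0
M = 5
g = 0 (g = -(-6 + 6)**2/9 = -1/9*0**2 = -1/9*0 = 0)
r = sqrt(5) (r = sqrt(5 + 0) = sqrt(5) ≈ 2.2361)
r*s(W(0), 5 - 2) = sqrt(5)*(6 + 0) = sqrt(5)*6 = 6*sqrt(5)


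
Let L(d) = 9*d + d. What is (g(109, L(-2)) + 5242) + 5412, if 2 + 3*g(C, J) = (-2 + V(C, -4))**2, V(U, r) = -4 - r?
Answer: 31964/3 ≈ 10655.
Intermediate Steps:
L(d) = 10*d
g(C, J) = 2/3 (g(C, J) = -2/3 + (-2 + (-4 - 1*(-4)))**2/3 = -2/3 + (-2 + (-4 + 4))**2/3 = -2/3 + (-2 + 0)**2/3 = -2/3 + (1/3)*(-2)**2 = -2/3 + (1/3)*4 = -2/3 + 4/3 = 2/3)
(g(109, L(-2)) + 5242) + 5412 = (2/3 + 5242) + 5412 = 15728/3 + 5412 = 31964/3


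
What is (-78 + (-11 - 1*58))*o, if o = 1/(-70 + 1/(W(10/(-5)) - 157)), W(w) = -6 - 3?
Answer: 24402/11621 ≈ 2.0998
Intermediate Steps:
W(w) = -9
o = -166/11621 (o = 1/(-70 + 1/(-9 - 157)) = 1/(-70 + 1/(-166)) = 1/(-70 - 1/166) = 1/(-11621/166) = -166/11621 ≈ -0.014284)
(-78 + (-11 - 1*58))*o = (-78 + (-11 - 1*58))*(-166/11621) = (-78 + (-11 - 58))*(-166/11621) = (-78 - 69)*(-166/11621) = -147*(-166/11621) = 24402/11621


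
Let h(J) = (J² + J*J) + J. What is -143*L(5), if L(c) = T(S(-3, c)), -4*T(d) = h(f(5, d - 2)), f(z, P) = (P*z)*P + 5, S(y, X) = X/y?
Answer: 60835775/162 ≈ 3.7553e+5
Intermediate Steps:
f(z, P) = 5 + z*P² (f(z, P) = z*P² + 5 = 5 + z*P²)
h(J) = J + 2*J² (h(J) = (J² + J²) + J = 2*J² + J = J + 2*J²)
T(d) = -(5 + 5*(-2 + d)²)*(11 + 10*(-2 + d)²)/4 (T(d) = -(5 + 5*(d - 2)²)*(1 + 2*(5 + 5*(d - 2)²))/4 = -(5 + 5*(-2 + d)²)*(1 + 2*(5 + 5*(-2 + d)²))/4 = -(5 + 5*(-2 + d)²)*(1 + (10 + 10*(-2 + d)²))/4 = -(5 + 5*(-2 + d)²)*(11 + 10*(-2 + d)²)/4)
L(c) = -5*(1 + (-2 - c/3)²)*(11 + 10*(-2 - c/3)²)/4 (L(c) = -5*(1 + (-2 + c/(-3))²)*(11 + 10*(-2 + c/(-3))²)/4 = -5*(1 + (-2 + c*(-⅓))²)*(11 + 10*(-2 + c*(-⅓))²)/4 = -5*(1 + (-2 - c/3)²)*(11 + 10*(-2 - c/3)²)/4)
-143*L(5) = -(-715)*(9 + (6 + 5)²)*(99 + 10*(6 + 5)²)/324 = -(-715)*(9 + 11²)*(99 + 10*11²)/324 = -(-715)*(9 + 121)*(99 + 10*121)/324 = -(-715)*130*(99 + 1210)/324 = -(-715)*130*1309/324 = -143*(-425425/162) = 60835775/162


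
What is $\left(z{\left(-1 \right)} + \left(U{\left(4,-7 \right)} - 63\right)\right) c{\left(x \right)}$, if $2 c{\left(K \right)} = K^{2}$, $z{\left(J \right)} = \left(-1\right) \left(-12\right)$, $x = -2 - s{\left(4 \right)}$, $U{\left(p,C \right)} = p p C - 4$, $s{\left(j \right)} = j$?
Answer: $-3006$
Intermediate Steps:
$U{\left(p,C \right)} = -4 + C p^{2}$ ($U{\left(p,C \right)} = p^{2} C - 4 = C p^{2} - 4 = -4 + C p^{2}$)
$x = -6$ ($x = -2 - 4 = -6$)
$z{\left(J \right)} = 12$
$c{\left(K \right)} = \frac{K^{2}}{2}$
$\left(z{\left(-1 \right)} + \left(U{\left(4,-7 \right)} - 63\right)\right) c{\left(x \right)} = \left(12 - \left(67 + 112\right)\right) \frac{\left(-6\right)^{2}}{2} = \left(12 - 179\right) \frac{1}{2} \cdot 36 = \left(12 - 179\right) 18 = \left(-167\right) 18 = -3006$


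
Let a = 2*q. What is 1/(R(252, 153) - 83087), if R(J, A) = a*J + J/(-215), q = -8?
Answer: -215/18730837 ≈ -1.1478e-5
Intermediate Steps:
a = -16 (a = 2*(-8) = -16)
R(J, A) = -3441*J/215 (R(J, A) = -16*J + J/(-215) = -16*J + J*(-1/215) = -16*J - J/215 = -3441*J/215)
1/(R(252, 153) - 83087) = 1/(-3441/215*252 - 83087) = 1/(-867132/215 - 83087) = 1/(-18730837/215) = -215/18730837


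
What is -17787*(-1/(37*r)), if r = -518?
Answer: -2541/2738 ≈ -0.92805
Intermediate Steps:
-17787*(-1/(37*r)) = -17787/((-518*(-37))) = -17787/19166 = -17787*1/19166 = -2541/2738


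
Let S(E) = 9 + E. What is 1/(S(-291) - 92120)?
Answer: -1/92402 ≈ -1.0822e-5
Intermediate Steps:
1/(S(-291) - 92120) = 1/((9 - 291) - 92120) = 1/(-282 - 92120) = 1/(-92402) = -1/92402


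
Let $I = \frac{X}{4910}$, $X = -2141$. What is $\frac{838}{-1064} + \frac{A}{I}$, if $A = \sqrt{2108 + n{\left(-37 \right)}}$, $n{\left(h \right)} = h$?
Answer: $- \frac{419}{532} - \frac{4910 \sqrt{2071}}{2141} \approx -105.15$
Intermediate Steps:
$A = \sqrt{2071}$ ($A = \sqrt{2108 - 37} = \sqrt{2071} \approx 45.508$)
$I = - \frac{2141}{4910} \approx -0.43605$
$\frac{838}{-1064} + \frac{A}{I} = \frac{838}{-1064} + \frac{\sqrt{2071}}{- \frac{2141}{4910}} = 838 \left(- \frac{1}{1064}\right) + \sqrt{2071} \left(- \frac{4910}{2141}\right) = - \frac{419}{532} - \frac{4910 \sqrt{2071}}{2141}$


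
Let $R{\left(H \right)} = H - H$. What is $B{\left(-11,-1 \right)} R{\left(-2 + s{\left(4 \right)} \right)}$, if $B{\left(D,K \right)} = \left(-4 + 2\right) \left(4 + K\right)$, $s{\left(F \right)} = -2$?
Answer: $0$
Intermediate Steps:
$B{\left(D,K \right)} = -8 - 2 K$ ($B{\left(D,K \right)} = - 2 \left(4 + K\right) = -8 - 2 K$)
$R{\left(H \right)} = 0$
$B{\left(-11,-1 \right)} R{\left(-2 + s{\left(4 \right)} \right)} = \left(-8 - -2\right) 0 = \left(-8 + 2\right) 0 = \left(-6\right) 0 = 0$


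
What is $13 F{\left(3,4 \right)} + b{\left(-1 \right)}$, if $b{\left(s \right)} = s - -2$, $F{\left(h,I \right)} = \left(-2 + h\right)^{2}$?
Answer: $14$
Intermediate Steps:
$b{\left(s \right)} = 2 + s$ ($b{\left(s \right)} = s + 2 = 2 + s$)
$13 F{\left(3,4 \right)} + b{\left(-1 \right)} = 13 \left(-2 + 3\right)^{2} + \left(2 - 1\right) = 13 \cdot 1^{2} + 1 = 13 \cdot 1 + 1 = 13 + 1 = 14$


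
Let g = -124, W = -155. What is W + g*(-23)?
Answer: 2697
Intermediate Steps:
W + g*(-23) = -155 - 124*(-23) = -155 + 2852 = 2697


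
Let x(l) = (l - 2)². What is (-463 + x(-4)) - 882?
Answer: -1309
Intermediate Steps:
x(l) = (-2 + l)²
(-463 + x(-4)) - 882 = (-463 + (-2 - 4)²) - 882 = (-463 + (-6)²) - 882 = (-463 + 36) - 882 = -427 - 882 = -1309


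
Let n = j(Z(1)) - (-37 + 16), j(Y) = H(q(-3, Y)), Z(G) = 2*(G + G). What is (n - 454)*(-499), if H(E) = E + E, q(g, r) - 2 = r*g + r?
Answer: 222055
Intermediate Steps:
Z(G) = 4*G (Z(G) = 2*(2*G) = 4*G)
q(g, r) = 2 + r + g*r (q(g, r) = 2 + (r*g + r) = 2 + (g*r + r) = 2 + (r + g*r) = 2 + r + g*r)
H(E) = 2*E
j(Y) = 4 - 4*Y (j(Y) = 2*(2 + Y - 3*Y) = 2*(2 - 2*Y) = 4 - 4*Y)
n = 9 (n = (4 - 16) - (-37 + 16) = (4 - 4*4) - 1*(-21) = (4 - 16) + 21 = -12 + 21 = 9)
(n - 454)*(-499) = (9 - 454)*(-499) = -445*(-499) = 222055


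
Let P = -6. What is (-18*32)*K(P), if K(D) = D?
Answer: 3456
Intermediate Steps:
(-18*32)*K(P) = -18*32*(-6) = -576*(-6) = 3456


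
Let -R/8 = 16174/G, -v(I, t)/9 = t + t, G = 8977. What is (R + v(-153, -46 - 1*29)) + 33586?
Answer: 313491080/8977 ≈ 34922.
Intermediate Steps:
v(I, t) = -18*t (v(I, t) = -9*(t + t) = -18*t)
R = -129392/8977 ≈ -14.414
(R + v(-153, -46 - 1*29)) + 33586 = (-129392/8977 - 18*(-46 - 1*29)) + 33586 = (-129392/8977 - 18*(-46 - 29)) + 33586 = (-129392/8977 - 18*(-75)) + 33586 = (-129392/8977 + 1350) + 33586 = 11989558/8977 + 33586 = 313491080/8977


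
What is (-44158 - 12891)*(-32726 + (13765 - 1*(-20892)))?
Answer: -110161619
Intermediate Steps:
(-44158 - 12891)*(-32726 + (13765 - 1*(-20892))) = -57049*(-32726 + (13765 + 20892)) = -57049*(-32726 + 34657) = -57049*1931 = -110161619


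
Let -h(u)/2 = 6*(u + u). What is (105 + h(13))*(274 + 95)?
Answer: -76383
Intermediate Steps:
h(u) = -24*u (h(u) = -12*(u + u) = -12*2*u = -24*u)
(105 + h(13))*(274 + 95) = (105 - 24*13)*(274 + 95) = (105 - 312)*369 = -207*369 = -76383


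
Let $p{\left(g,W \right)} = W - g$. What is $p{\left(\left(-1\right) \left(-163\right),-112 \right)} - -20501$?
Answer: $20226$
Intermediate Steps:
$p{\left(\left(-1\right) \left(-163\right),-112 \right)} - -20501 = \left(-112 - \left(-1\right) \left(-163\right)\right) - -20501 = \left(-112 - 163\right) + 20501 = -275 + 20501 = 20226$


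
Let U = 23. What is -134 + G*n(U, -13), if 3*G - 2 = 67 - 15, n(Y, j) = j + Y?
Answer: 46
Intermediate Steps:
n(Y, j) = Y + j
G = 18 (G = ⅔ + (67 - 15)/3 = ⅔ + (⅓)*52 = ⅔ + 52/3 = 18)
-134 + G*n(U, -13) = -134 + 18*(23 - 13) = -134 + 18*10 = -134 + 180 = 46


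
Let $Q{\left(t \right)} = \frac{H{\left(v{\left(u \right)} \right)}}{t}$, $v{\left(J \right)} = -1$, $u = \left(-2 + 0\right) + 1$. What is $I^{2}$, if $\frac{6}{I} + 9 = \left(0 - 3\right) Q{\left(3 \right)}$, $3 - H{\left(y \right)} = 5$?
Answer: $\frac{36}{49} \approx 0.73469$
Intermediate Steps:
$u = -1$ ($u = -2 + 1 = -1$)
$H{\left(y \right)} = -2$ ($H{\left(y \right)} = 3 - 5 = -2$)
$Q{\left(t \right)} = - \frac{2}{t}$
$I = - \frac{6}{7}$ ($I = \frac{6}{-9 + \left(0 - 3\right) \left(- \frac{2}{3}\right)} = \frac{6}{-9 - 3 \left(\left(-2\right) \frac{1}{3}\right)} = \frac{6}{-9 - -2} = \frac{6}{-9 + 2} = \frac{6}{-7} = 6 \left(- \frac{1}{7}\right) = - \frac{6}{7} \approx -0.85714$)
$I^{2} = \left(- \frac{6}{7}\right)^{2} = \frac{36}{49}$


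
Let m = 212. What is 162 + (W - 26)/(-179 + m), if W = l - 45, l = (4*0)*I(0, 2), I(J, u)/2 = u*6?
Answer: 5275/33 ≈ 159.85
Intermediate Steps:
I(J, u) = 12*u (I(J, u) = 2*(u*6) = 2*(6*u) = 12*u)
l = 0 (l = (4*0)*(12*2) = 0*24 = 0)
W = -45 (W = 0 - 45 = -45)
162 + (W - 26)/(-179 + m) = 162 + (-45 - 26)/(-179 + 212) = 162 - 71/33 = 5275/33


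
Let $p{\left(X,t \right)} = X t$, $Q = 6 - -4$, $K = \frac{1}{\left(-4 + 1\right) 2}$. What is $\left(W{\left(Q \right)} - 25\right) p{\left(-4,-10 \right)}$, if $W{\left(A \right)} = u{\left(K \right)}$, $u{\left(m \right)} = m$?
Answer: $- \frac{3020}{3} \approx -1006.7$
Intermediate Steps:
$K = - \frac{1}{6}$ ($K = \frac{1}{-3} \cdot \frac{1}{2} = \left(- \frac{1}{3}\right) \frac{1}{2} = - \frac{1}{6} \approx -0.16667$)
$Q = 10$ ($Q = 6 + 4 = 10$)
$W{\left(A \right)} = - \frac{1}{6}$
$\left(W{\left(Q \right)} - 25\right) p{\left(-4,-10 \right)} = \left(- \frac{1}{6} - 25\right) \left(\left(-4\right) \left(-10\right)\right) = \left(- \frac{151}{6}\right) 40 = - \frac{3020}{3}$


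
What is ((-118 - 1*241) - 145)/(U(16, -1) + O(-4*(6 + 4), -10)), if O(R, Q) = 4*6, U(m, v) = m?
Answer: -63/5 ≈ -12.600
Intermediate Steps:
O(R, Q) = 24
((-118 - 1*241) - 145)/(U(16, -1) + O(-4*(6 + 4), -10)) = ((-118 - 1*241) - 145)/(16 + 24) = ((-118 - 241) - 145)/40 = (-359 - 145)*(1/40) = -504*1/40 = -63/5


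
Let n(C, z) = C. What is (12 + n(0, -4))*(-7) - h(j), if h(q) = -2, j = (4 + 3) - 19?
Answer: -82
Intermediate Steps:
j = -12 (j = 7 - 19 = -12)
(12 + n(0, -4))*(-7) - h(j) = (12 + 0)*(-7) - 1*(-2) = 12*(-7) + 2 = -84 + 2 = -82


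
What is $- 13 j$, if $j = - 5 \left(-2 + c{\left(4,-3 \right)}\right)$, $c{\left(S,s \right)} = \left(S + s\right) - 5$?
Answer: $-390$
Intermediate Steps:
$c{\left(S,s \right)} = -5 + S + s$
$j = 30$ ($j = - 5 \left(-2 - 4\right) = \left(-5\right) \left(-6\right) = 30$)
$- 13 j = \left(-13\right) 30 = -390$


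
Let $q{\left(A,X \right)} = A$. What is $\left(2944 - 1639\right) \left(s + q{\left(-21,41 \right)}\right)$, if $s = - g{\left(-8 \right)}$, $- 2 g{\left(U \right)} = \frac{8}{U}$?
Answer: $- \frac{56115}{2} \approx -28058.0$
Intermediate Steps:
$g{\left(U \right)} = - \frac{4}{U}$ ($g{\left(U \right)} = - \frac{8 \frac{1}{U}}{2} = - \frac{4}{U}$)
$s = - \frac{1}{2}$ ($s = - \frac{-4}{-8} = - \frac{\left(-4\right) \left(-1\right)}{8} = \left(-1\right) \frac{1}{2} = - \frac{1}{2} \approx -0.5$)
$\left(2944 - 1639\right) \left(s + q{\left(-21,41 \right)}\right) = \left(2944 - 1639\right) \left(- \frac{1}{2} - 21\right) = 1305 \left(- \frac{43}{2}\right) = - \frac{56115}{2}$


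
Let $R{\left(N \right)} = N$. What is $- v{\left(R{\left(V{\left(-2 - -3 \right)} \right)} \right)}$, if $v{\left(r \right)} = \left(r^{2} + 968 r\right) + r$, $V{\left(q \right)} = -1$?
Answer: $968$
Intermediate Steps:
$v{\left(r \right)} = r^{2} + 969 r$
$- v{\left(R{\left(V{\left(-2 - -3 \right)} \right)} \right)} = - \left(-1\right) \left(969 - 1\right) = - \left(-1\right) 968 = \left(-1\right) \left(-968\right) = 968$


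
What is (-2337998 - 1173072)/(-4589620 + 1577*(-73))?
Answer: 3511070/4704741 ≈ 0.74628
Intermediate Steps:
(-2337998 - 1173072)/(-4589620 + 1577*(-73)) = -3511070/(-4589620 - 115121) = -3511070/(-4704741) = -3511070*(-1/4704741) = 3511070/4704741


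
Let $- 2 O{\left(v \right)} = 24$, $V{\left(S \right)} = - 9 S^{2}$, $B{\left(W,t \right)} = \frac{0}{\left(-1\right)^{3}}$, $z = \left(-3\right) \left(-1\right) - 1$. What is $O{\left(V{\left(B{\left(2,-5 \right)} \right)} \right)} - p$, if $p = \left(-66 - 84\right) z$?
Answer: $288$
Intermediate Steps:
$z = 2$ ($z = 3 - 1 = 2$)
$B{\left(W,t \right)} = 0$ ($B{\left(W,t \right)} = \frac{0}{-1} = 0 \left(-1\right) = 0$)
$O{\left(v \right)} = -12$ ($O{\left(v \right)} = \left(- \frac{1}{2}\right) 24 = -12$)
$p = -300$ ($p = \left(-66 - 84\right) 2 = \left(-150\right) 2 = -300$)
$O{\left(V{\left(B{\left(2,-5 \right)} \right)} \right)} - p = -12 - -300 = -12 + 300 = 288$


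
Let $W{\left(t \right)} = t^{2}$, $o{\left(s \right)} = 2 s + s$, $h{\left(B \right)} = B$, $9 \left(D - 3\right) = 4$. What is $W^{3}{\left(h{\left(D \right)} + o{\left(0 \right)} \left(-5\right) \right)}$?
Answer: $\frac{887503681}{531441} \approx 1670.0$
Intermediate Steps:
$D = \frac{31}{9}$ ($D = 3 + \frac{1}{9} \cdot 4 = 3 + \frac{4}{9} = \frac{31}{9} \approx 3.4444$)
$o{\left(s \right)} = 3 s$
$W^{3}{\left(h{\left(D \right)} + o{\left(0 \right)} \left(-5\right) \right)} = \left(\left(\frac{31}{9} + 3 \cdot 0 \left(-5\right)\right)^{2}\right)^{3} = \left(\left(\frac{31}{9} + 0 \left(-5\right)\right)^{2}\right)^{3} = \left(\left(\frac{31}{9} + 0\right)^{2}\right)^{3} = \left(\left(\frac{31}{9}\right)^{2}\right)^{3} = \left(\frac{961}{81}\right)^{3} = \frac{887503681}{531441}$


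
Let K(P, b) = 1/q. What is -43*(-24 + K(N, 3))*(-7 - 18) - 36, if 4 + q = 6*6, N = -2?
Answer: -825677/32 ≈ -25802.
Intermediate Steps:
q = 32 (q = -4 + 6*6 = -4 + 36 = 32)
K(P, b) = 1/32
-43*(-24 + K(N, 3))*(-7 - 18) - 36 = -43*(-24 + 1/32)*(-7 - 18) - 36 = -(-32981)*(-25)/32 - 36 = -43*19175/32 - 36 = -824525/32 - 36 = -825677/32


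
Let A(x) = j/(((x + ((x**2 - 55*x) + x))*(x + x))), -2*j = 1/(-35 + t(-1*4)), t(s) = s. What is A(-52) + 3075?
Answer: 136196423999/44291520 ≈ 3075.0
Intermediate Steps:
j = 1/78 (j = -1/(2*(-35 - 1*4)) = -1/(2*(-35 - 4)) = -1/2/(-39) = -1/2*(-1/39) = 1/78 ≈ 0.012821)
A(x) = 1/(156*x*(x**2 - 53*x)) (A(x) = 1/(78*(((x + ((x**2 - 55*x) + x))*(x + x)))) = 1/(78*(((x + (x**2 - 54*x))*(2*x)))) = 1/(78*(((x**2 - 53*x)*(2*x)))) = 1/(78*((2*x*(x**2 - 53*x)))) = (1/(2*x*(x**2 - 53*x)))/78 = 1/(156*x*(x**2 - 53*x)))
A(-52) + 3075 = (1/156)/((-52)**2*(-53 - 52)) + 3075 = (1/156)*(1/2704)/(-105) + 3075 = (1/156)*(1/2704)*(-1/105) + 3075 = -1/44291520 + 3075 = 136196423999/44291520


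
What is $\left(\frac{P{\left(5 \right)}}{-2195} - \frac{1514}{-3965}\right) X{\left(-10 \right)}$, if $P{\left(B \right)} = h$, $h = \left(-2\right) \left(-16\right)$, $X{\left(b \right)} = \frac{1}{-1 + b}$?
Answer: $- \frac{127854}{3829397} \approx -0.033387$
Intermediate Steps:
$h = 32$
$P{\left(B \right)} = 32$
$\left(\frac{P{\left(5 \right)}}{-2195} - \frac{1514}{-3965}\right) X{\left(-10 \right)} = \frac{\frac{32}{-2195} - \frac{1514}{-3965}}{-1 - 10} = \frac{32 \left(- \frac{1}{2195}\right) - - \frac{1514}{3965}}{-11} = \left(- \frac{32}{2195} + \frac{1514}{3965}\right) \left(- \frac{1}{11}\right) = \frac{127854}{348127} \left(- \frac{1}{11}\right) = - \frac{127854}{3829397}$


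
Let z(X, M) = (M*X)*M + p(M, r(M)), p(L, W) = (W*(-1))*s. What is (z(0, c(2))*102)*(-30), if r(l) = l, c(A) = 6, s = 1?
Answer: 18360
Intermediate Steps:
p(L, W) = -W (p(L, W) = (W*(-1))*1 = -W*1 = -W)
z(X, M) = -M + X*M² (z(X, M) = (M*X)*M - M = X*M² - M = -M + X*M²)
(z(0, c(2))*102)*(-30) = ((6*(-1 + 6*0))*102)*(-30) = ((6*(-1 + 0))*102)*(-30) = ((6*(-1))*102)*(-30) = -6*102*(-30) = -612*(-30) = 18360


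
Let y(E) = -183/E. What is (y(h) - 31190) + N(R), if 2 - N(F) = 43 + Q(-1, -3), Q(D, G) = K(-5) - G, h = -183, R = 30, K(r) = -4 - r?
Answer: -31234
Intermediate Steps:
Q(D, G) = 1 - G (Q(D, G) = (-4 - 1*(-5)) - G = (-4 + 5) - G = 1 - G)
N(F) = -45 (N(F) = 2 - (43 + (1 - 1*(-3))) = 2 - (43 + (1 + 3)) = 2 - (43 + 4) = 2 - 1*47 = 2 - 47 = -45)
(y(h) - 31190) + N(R) = (-183/(-183) - 31190) - 45 = (-183*(-1/183) - 31190) - 45 = (1 - 31190) - 45 = -31189 - 45 = -31234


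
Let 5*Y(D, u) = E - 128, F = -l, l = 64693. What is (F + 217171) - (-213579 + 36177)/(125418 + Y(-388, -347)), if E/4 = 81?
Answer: 47824100859/313643 ≈ 1.5248e+5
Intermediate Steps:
E = 324 (E = 4*81 = 324)
F = -64693 (F = -1*64693 = -64693)
Y(D, u) = 196/5 (Y(D, u) = (324 - 128)/5 = (1/5)*196 = 196/5)
(F + 217171) - (-213579 + 36177)/(125418 + Y(-388, -347)) = (-64693 + 217171) - (-213579 + 36177)/(125418 + 196/5) = 152478 - (-177402)/627286/5 = 152478 - (-177402)*5/627286 = 152478 - 1*(-443505/313643) = 152478 + 443505/313643 = 47824100859/313643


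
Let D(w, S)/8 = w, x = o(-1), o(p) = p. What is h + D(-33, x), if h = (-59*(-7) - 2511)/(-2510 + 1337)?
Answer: -307574/1173 ≈ -262.21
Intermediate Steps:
x = -1
D(w, S) = 8*w
h = 2098/1173 (h = (413 - 2511)/(-1173) = -2098*(-1/1173) = 2098/1173 ≈ 1.7886)
h + D(-33, x) = 2098/1173 + 8*(-33) = 2098/1173 - 264 = -307574/1173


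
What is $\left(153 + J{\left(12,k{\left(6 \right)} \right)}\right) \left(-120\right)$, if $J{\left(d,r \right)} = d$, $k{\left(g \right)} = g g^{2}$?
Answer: $-19800$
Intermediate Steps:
$k{\left(g \right)} = g^{3}$
$\left(153 + J{\left(12,k{\left(6 \right)} \right)}\right) \left(-120\right) = \left(153 + 12\right) \left(-120\right) = 165 \left(-120\right) = -19800$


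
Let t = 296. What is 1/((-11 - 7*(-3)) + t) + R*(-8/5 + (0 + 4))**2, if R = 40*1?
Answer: 352517/1530 ≈ 230.40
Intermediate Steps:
R = 40
1/((-11 - 7*(-3)) + t) + R*(-8/5 + (0 + 4))**2 = 1/((-11 - 7*(-3)) + 296) + 40*(-8/5 + (0 + 4))**2 = 1/((-11 + 21) + 296) + 40*(-8*1/5 + 4)**2 = 1/(10 + 296) + 40*(-8/5 + 4)**2 = 1/306 + 40*(12/5)**2 = 1/306 + 40*(144/25) = 1/306 + 1152/5 = 352517/1530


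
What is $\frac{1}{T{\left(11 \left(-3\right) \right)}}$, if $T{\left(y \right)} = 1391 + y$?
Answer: $\frac{1}{1358} \approx 0.00073638$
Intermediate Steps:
$\frac{1}{T{\left(11 \left(-3\right) \right)}} = \frac{1}{1391 + 11 \left(-3\right)} = \frac{1}{1391 - 33} = \frac{1}{1358}$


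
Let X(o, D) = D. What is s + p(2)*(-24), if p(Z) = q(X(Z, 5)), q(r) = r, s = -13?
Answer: -133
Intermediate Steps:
p(Z) = 5
s + p(2)*(-24) = -13 + 5*(-24) = -13 - 120 = -133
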